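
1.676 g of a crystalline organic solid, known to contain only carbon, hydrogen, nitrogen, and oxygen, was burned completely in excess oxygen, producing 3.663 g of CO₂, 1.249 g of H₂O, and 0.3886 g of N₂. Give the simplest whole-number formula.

mol C = 3.663 g CO₂ ÷ 44.009 g/mol = 0.083233 mol
mol H = 2 × 1.249 g H₂O ÷ 18.015 g/mol = 0.13866 mol
mol N = 2 × 0.3886 g N₂ ÷ 28.014 g/mol = 0.027743 mol
mass O = 1.676 − (0.99971 + 0.13977 + 0.38860) = 0.14792 g → mol O = 0.14792 ÷ 15.999 = 0.0092454 mol
Divide by the smallest (0.0092454 mol): C 9.003, H 14.998, N 3.001, O 1.000

C9H15N3O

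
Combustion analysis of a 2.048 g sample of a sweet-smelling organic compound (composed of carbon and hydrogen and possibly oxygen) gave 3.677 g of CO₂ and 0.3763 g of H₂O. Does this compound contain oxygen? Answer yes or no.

mol C = 3.677 g CO₂ ÷ 44.009 g/mol = 0.083551 mol
mol H = 2 × 0.3763 g H₂O ÷ 18.015 g/mol = 0.041776 mol
C and H account for only 1.0456 g of the 2.048 g sample; the remaining 1.0024 g must be oxygen.

yes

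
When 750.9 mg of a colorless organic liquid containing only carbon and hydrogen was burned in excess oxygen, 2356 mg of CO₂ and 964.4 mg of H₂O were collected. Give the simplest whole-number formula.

CH2

mol C = 2.356 g CO₂ ÷ 44.009 g/mol = 0.053535 mol
mol H = 2 × 0.9644 g H₂O ÷ 18.015 g/mol = 0.10707 mol
Divide by the smallest (0.053535 mol): C 1.000, H 2.000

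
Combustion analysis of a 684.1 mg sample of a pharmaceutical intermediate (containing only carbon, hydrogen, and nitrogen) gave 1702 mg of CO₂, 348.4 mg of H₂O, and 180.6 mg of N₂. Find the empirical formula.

C3H3N

mol C = 1.702 g CO₂ ÷ 44.009 g/mol = 0.038674 mol
mol H = 2 × 0.3484 g H₂O ÷ 18.015 g/mol = 0.038679 mol
mol N = 2 × 0.1806 g N₂ ÷ 28.014 g/mol = 0.012894 mol
Divide by the smallest (0.012894 mol): C 2.999, H 3.000, N 1.000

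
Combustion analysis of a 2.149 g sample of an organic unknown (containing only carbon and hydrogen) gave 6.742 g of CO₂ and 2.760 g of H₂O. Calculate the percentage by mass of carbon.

85.62%

mol C = 6.742 g CO₂ ÷ 44.009 g/mol = 0.15320 mol
mol H = 2 × 2.760 g H₂O ÷ 18.015 g/mol = 0.30641 mol
mass % C = 1.8400 g ÷ 2.149 g × 100%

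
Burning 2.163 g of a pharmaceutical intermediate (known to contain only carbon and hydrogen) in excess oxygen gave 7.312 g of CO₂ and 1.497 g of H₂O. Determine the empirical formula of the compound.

CH

mol C = 7.312 g CO₂ ÷ 44.009 g/mol = 0.16615 mol
mol H = 2 × 1.497 g H₂O ÷ 18.015 g/mol = 0.16619 mol
Divide by the smallest (0.16615 mol): C 1.000, H 1.000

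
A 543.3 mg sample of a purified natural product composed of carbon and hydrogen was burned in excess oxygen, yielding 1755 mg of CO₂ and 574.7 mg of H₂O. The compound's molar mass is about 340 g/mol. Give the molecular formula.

C25H40

mol C = 1.755 g CO₂ ÷ 44.009 g/mol = 0.039878 mol
mol H = 2 × 0.5747 g H₂O ÷ 18.015 g/mol = 0.063802 mol
Divide by the smallest (0.039878 mol): C 1.000, H 1.600
Multiplying each by 5 gives whole numbers: C 5.00, H 8.00
Empirical formula: C5H8
Empirical-formula mass = 68.12 g/mol; 340 ÷ 68.12 ≈ 5, so the molecular formula is C25H40.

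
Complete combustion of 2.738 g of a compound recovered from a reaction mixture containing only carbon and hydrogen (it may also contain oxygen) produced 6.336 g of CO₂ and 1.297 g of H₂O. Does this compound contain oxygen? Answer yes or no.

mol C = 6.336 g CO₂ ÷ 44.009 g/mol = 0.14397 mol
mol H = 2 × 1.297 g H₂O ÷ 18.015 g/mol = 0.14399 mol
C and H account for only 1.8744 g of the 2.738 g sample; the remaining 0.86363 g must be oxygen.

yes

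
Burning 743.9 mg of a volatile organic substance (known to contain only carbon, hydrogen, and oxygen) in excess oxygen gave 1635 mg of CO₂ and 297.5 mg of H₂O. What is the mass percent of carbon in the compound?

59.98%

mol C = 1.635 g CO₂ ÷ 44.009 g/mol = 0.037151 mol
mol H = 2 × 0.2975 g H₂O ÷ 18.015 g/mol = 0.033028 mol
mass O = 0.7439 − (0.44623 + 0.033292) = 0.26438 g → mol O = 0.26438 ÷ 15.999 = 0.016525 mol
mass % C = 0.44623 g ÷ 0.7439 g × 100%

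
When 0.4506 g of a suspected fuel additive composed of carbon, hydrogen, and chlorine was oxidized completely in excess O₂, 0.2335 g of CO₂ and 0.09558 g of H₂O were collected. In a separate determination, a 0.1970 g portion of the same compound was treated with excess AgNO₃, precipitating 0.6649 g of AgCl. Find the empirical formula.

mol C = 0.2335 g CO₂ ÷ 44.009 g/mol = 0.0053057 mol
mol H = 2 × 0.09558 g H₂O ÷ 18.015 g/mol = 0.010611 mol
From the AgCl data: mol Cl per gram of compound = (0.6649 ÷ 143.318) ÷ 0.1970 = 0.023550 mol/g, so in the 0.4506 g combustion sample mol Cl = 0.010612 mol
Divide by the smallest (0.0053057 mol): C 1.000, H 2.000, Cl 2.000

CH2Cl2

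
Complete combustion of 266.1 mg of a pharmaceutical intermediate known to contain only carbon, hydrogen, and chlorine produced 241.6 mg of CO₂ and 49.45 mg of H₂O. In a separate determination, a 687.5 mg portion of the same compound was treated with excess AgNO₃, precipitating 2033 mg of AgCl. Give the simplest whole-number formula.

mol C = 0.2416 g CO₂ ÷ 44.009 g/mol = 0.0054898 mol
mol H = 2 × 0.04945 g H₂O ÷ 18.015 g/mol = 0.0054899 mol
From the AgCl data: mol Cl per gram of compound = (2.033 ÷ 143.318) ÷ 0.6875 = 0.020633 mol/g, so in the 0.2661 g combustion sample mol Cl = 0.0054905 mol
Divide by the smallest (0.0054898 mol): C 1.000, H 1.000, Cl 1.000

CHCl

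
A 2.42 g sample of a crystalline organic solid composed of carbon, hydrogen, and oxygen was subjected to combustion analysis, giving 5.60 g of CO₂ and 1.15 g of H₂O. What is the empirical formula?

C8H8O3

mol C = 5.60 g CO₂ ÷ 44.009 g/mol = 0.1272 mol
mol H = 2 × 1.15 g H₂O ÷ 18.015 g/mol = 0.1277 mol
mass O = 2.42 − (1.528 + 0.1287) = 0.7629 g → mol O = 0.7629 ÷ 15.999 = 0.04769 mol
Divide by the smallest (0.04769 mol): C 2.668, H 2.677, O 1.000
Multiplying each by 3 gives whole numbers: C 8.01, H 8.03, O 3.00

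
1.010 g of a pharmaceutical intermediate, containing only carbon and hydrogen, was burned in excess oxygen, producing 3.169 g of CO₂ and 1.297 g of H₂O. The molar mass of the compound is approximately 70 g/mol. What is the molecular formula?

C5H10

mol C = 3.169 g CO₂ ÷ 44.009 g/mol = 0.072008 mol
mol H = 2 × 1.297 g H₂O ÷ 18.015 g/mol = 0.14399 mol
Divide by the smallest (0.072008 mol): C 1.000, H 2.000
Empirical formula: CH2
Empirical-formula mass = 14.03 g/mol; 70 ÷ 14.03 ≈ 5, so the molecular formula is C5H10.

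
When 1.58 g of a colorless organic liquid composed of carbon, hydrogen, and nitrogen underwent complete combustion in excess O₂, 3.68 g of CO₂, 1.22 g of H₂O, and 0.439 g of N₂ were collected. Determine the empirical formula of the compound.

C8H13N3

mol C = 3.68 g CO₂ ÷ 44.009 g/mol = 0.08362 mol
mol H = 2 × 1.22 g H₂O ÷ 18.015 g/mol = 0.1354 mol
mol N = 2 × 0.439 g N₂ ÷ 28.014 g/mol = 0.03134 mol
Divide by the smallest (0.03134 mol): C 2.668, H 4.322, N 1.000
Multiplying each by 3 gives whole numbers: C 8.00, H 12.96, N 3.00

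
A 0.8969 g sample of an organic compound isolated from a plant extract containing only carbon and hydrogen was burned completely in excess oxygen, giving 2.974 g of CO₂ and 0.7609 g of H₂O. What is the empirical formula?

mol C = 2.974 g CO₂ ÷ 44.009 g/mol = 0.067577 mol
mol H = 2 × 0.7609 g H₂O ÷ 18.015 g/mol = 0.084474 mol
Divide by the smallest (0.067577 mol): C 1.000, H 1.250
Multiplying each by 4 gives whole numbers: C 4.00, H 5.00

C4H5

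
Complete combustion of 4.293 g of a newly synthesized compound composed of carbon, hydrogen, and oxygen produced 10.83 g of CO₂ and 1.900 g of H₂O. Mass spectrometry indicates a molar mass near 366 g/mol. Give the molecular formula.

C21H18O6

mol C = 10.83 g CO₂ ÷ 44.009 g/mol = 0.24609 mol
mol H = 2 × 1.900 g H₂O ÷ 18.015 g/mol = 0.21094 mol
mass O = 4.293 − (2.9557 + 0.21262) = 1.1246 g → mol O = 1.1246 ÷ 15.999 = 0.070294 mol
Divide by the smallest (0.070294 mol): C 3.501, H 3.001, O 1.000
Multiplying each by 2 gives whole numbers: C 7.00, H 6.00, O 2.00
Empirical formula: C7H6O2
Empirical-formula mass = 122.12 g/mol; 366 ÷ 122.12 ≈ 3, so the molecular formula is C21H18O6.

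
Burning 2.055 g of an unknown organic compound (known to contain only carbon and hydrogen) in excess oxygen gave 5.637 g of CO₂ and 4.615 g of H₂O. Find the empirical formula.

mol C = 5.637 g CO₂ ÷ 44.009 g/mol = 0.12809 mol
mol H = 2 × 4.615 g H₂O ÷ 18.015 g/mol = 0.51235 mol
Divide by the smallest (0.12809 mol): C 1.000, H 4.000

CH4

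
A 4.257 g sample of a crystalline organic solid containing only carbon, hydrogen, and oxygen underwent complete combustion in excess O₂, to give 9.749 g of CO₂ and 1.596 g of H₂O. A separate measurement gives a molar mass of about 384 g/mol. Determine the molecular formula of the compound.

C20H16O8

mol C = 9.749 g CO₂ ÷ 44.009 g/mol = 0.22152 mol
mol H = 2 × 1.596 g H₂O ÷ 18.015 g/mol = 0.17719 mol
mass O = 4.257 − (2.6607 + 0.17860) = 1.4177 g → mol O = 1.4177 ÷ 15.999 = 0.088611 mol
Divide by the smallest (0.088611 mol): C 2.500, H 2.000, O 1.000
Multiplying each by 2 gives whole numbers: C 5.00, H 4.00, O 2.00
Empirical formula: C5H4O2
Empirical-formula mass = 96.08 g/mol; 384 ÷ 96.08 ≈ 4, so the molecular formula is C20H16O8.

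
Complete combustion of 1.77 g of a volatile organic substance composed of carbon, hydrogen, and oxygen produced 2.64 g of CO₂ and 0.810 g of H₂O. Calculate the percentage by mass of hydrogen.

5.1%

mol C = 2.64 g CO₂ ÷ 44.009 g/mol = 0.05999 mol
mol H = 2 × 0.810 g H₂O ÷ 18.015 g/mol = 0.08993 mol
mass O = 1.77 − (0.7205 + 0.09064) = 0.9588 g → mol O = 0.9588 ÷ 15.999 = 0.05993 mol
mass % H = 0.09064 g ÷ 1.77 g × 100%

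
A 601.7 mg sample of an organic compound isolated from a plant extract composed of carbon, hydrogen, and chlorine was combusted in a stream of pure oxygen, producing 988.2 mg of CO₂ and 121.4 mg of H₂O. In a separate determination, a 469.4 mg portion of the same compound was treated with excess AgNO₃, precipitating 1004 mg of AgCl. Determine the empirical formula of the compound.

mol C = 0.9882 g CO₂ ÷ 44.009 g/mol = 0.022454 mol
mol H = 2 × 0.1214 g H₂O ÷ 18.015 g/mol = 0.013478 mol
From the AgCl data: mol Cl per gram of compound = (1.004 ÷ 143.318) ÷ 0.4694 = 0.014924 mol/g, so in the 0.6017 g combustion sample mol Cl = 0.0089799 mol
Divide by the smallest (0.0089799 mol): C 2.501, H 1.501, Cl 1.000
Multiplying each by 2 gives whole numbers: C 5.00, H 3.00, Cl 2.00

C5H3Cl2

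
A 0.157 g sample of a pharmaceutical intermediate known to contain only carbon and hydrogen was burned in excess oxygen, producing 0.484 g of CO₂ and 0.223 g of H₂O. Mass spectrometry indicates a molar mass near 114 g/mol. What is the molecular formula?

mol C = 0.484 g CO₂ ÷ 44.009 g/mol = 0.01100 mol
mol H = 2 × 0.223 g H₂O ÷ 18.015 g/mol = 0.02476 mol
Divide by the smallest (0.01100 mol): C 1.000, H 2.251
Multiplying each by 4 gives whole numbers: C 4.00, H 9.00
Empirical formula: C4H9
Empirical-formula mass = 57.12 g/mol; 114 ÷ 57.12 ≈ 2, so the molecular formula is C8H18.

C8H18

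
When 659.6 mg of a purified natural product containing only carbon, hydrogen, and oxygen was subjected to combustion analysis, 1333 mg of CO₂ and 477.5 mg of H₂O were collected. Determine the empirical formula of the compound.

C4H7O2

mol C = 1.333 g CO₂ ÷ 44.009 g/mol = 0.030289 mol
mol H = 2 × 0.4775 g H₂O ÷ 18.015 g/mol = 0.053011 mol
mass O = 0.6596 − (0.36380 + 0.053435) = 0.24236 g → mol O = 0.24236 ÷ 15.999 = 0.015148 mol
Divide by the smallest (0.015148 mol): C 1.999, H 3.499, O 1.000
Multiplying each by 2 gives whole numbers: C 4.00, H 7.00, O 2.00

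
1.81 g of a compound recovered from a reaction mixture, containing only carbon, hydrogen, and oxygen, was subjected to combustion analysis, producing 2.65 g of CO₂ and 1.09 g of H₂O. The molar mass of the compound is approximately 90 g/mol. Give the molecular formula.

mol C = 2.65 g CO₂ ÷ 44.009 g/mol = 0.06021 mol
mol H = 2 × 1.09 g H₂O ÷ 18.015 g/mol = 0.1210 mol
mass O = 1.81 − (0.7232 + 0.1220) = 0.9648 g → mol O = 0.9648 ÷ 15.999 = 0.06030 mol
Divide by the smallest (0.06021 mol): C 1.000, H 2.010, O 1.001
Empirical formula: CH2O
Empirical-formula mass = 30.03 g/mol; 90 ÷ 30.03 ≈ 3, so the molecular formula is C3H6O3.

C3H6O3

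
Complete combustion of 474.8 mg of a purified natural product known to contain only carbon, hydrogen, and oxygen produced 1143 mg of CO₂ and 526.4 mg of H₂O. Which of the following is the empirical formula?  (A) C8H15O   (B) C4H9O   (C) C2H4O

(B) C4H9O

mol C = 1.143 g CO₂ ÷ 44.009 g/mol = 0.025972 mol
mol H = 2 × 0.5264 g H₂O ÷ 18.015 g/mol = 0.058440 mol
mass O = 0.4748 − (0.31195 + 0.058908) = 0.10394 g → mol O = 0.10394 ÷ 15.999 = 0.0064968 mol
Divide by the smallest (0.0064968 mol): C 3.998, H 8.995, O 1.000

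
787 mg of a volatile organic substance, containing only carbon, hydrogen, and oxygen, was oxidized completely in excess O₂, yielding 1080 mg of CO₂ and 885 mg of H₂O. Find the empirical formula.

mol C = 1.08 g CO₂ ÷ 44.009 g/mol = 0.02454 mol
mol H = 2 × 0.885 g H₂O ÷ 18.015 g/mol = 0.09825 mol
mass O = 0.787 − (0.2948 + 0.09904) = 0.3932 g → mol O = 0.3932 ÷ 15.999 = 0.02458 mol
Divide by the smallest (0.02454 mol): C 1.000, H 4.004, O 1.001

CH4O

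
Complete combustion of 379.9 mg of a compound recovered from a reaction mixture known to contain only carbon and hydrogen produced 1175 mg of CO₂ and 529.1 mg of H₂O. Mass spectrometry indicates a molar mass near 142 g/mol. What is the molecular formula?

mol C = 1.175 g CO₂ ÷ 44.009 g/mol = 0.026699 mol
mol H = 2 × 0.5291 g H₂O ÷ 18.015 g/mol = 0.058740 mol
Divide by the smallest (0.026699 mol): C 1.000, H 2.200
Multiplying each by 5 gives whole numbers: C 5.00, H 11.00
Empirical formula: C5H11
Empirical-formula mass = 71.14 g/mol; 142 ÷ 71.14 ≈ 2, so the molecular formula is C10H22.

C10H22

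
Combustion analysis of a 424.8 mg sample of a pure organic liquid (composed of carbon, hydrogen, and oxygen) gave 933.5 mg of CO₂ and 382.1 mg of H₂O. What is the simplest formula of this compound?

mol C = 0.9335 g CO₂ ÷ 44.009 g/mol = 0.021212 mol
mol H = 2 × 0.3821 g H₂O ÷ 18.015 g/mol = 0.042420 mol
mass O = 0.4248 − (0.25477 + 0.042760) = 0.12727 g → mol O = 0.12727 ÷ 15.999 = 0.0079548 mol
Divide by the smallest (0.0079548 mol): C 2.667, H 5.333, O 1.000
Multiplying each by 3 gives whole numbers: C 8.00, H 16.00, O 3.00

C8H16O3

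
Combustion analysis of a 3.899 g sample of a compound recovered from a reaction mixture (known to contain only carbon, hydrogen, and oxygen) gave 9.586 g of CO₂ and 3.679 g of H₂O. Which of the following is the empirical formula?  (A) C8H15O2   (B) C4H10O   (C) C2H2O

(A) C8H15O2

mol C = 9.586 g CO₂ ÷ 44.009 g/mol = 0.21782 mol
mol H = 2 × 3.679 g H₂O ÷ 18.015 g/mol = 0.40844 mol
mass O = 3.899 − (2.6162 + 0.41170) = 0.87107 g → mol O = 0.87107 ÷ 15.999 = 0.054445 mol
Divide by the smallest (0.054445 mol): C 4.001, H 7.502, O 1.000
Multiplying each by 2 gives whole numbers: C 8.00, H 15.00, O 2.00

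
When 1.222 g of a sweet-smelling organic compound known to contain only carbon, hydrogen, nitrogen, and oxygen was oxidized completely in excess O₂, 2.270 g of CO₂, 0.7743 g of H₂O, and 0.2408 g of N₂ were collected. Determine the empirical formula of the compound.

C3H5NO

mol C = 2.270 g CO₂ ÷ 44.009 g/mol = 0.051580 mol
mol H = 2 × 0.7743 g H₂O ÷ 18.015 g/mol = 0.085962 mol
mol N = 2 × 0.2408 g N₂ ÷ 28.014 g/mol = 0.017191 mol
mass O = 1.222 − (0.61953 + 0.086649 + 0.24080) = 0.27502 g → mol O = 0.27502 ÷ 15.999 = 0.017190 mol
Divide by the smallest (0.017190 mol): C 3.001, H 5.001, N 1.000, O 1.000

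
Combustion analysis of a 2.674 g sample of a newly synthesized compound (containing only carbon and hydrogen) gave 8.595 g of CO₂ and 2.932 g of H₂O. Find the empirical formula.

mol C = 8.595 g CO₂ ÷ 44.009 g/mol = 0.19530 mol
mol H = 2 × 2.932 g H₂O ÷ 18.015 g/mol = 0.32551 mol
Divide by the smallest (0.19530 mol): C 1.000, H 1.667
Multiplying each by 3 gives whole numbers: C 3.00, H 5.00

C3H5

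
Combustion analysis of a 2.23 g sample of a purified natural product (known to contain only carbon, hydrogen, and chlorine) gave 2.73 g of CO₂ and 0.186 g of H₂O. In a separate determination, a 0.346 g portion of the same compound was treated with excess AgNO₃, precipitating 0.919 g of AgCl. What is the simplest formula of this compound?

mol C = 2.73 g CO₂ ÷ 44.009 g/mol = 0.06203 mol
mol H = 2 × 0.186 g H₂O ÷ 18.015 g/mol = 0.02065 mol
From the AgCl data: mol Cl per gram of compound = (0.919 ÷ 143.318) ÷ 0.346 = 0.01853 mol/g, so in the 2.23 g combustion sample mol Cl = 0.04133 mol
Divide by the smallest (0.02065 mol): C 3.004, H 1.000, Cl 2.001

C3HCl2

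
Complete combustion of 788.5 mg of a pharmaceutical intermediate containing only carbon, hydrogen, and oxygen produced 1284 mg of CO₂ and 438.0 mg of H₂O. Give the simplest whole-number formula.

C6H10O5

mol C = 1.284 g CO₂ ÷ 44.009 g/mol = 0.029176 mol
mol H = 2 × 0.4380 g H₂O ÷ 18.015 g/mol = 0.048626 mol
mass O = 0.7885 − (0.35043 + 0.049015) = 0.38905 g → mol O = 0.38905 ÷ 15.999 = 0.024317 mol
Divide by the smallest (0.024317 mol): C 1.200, H 2.000, O 1.000
Multiplying each by 5 gives whole numbers: C 6.00, H 10.00, O 5.00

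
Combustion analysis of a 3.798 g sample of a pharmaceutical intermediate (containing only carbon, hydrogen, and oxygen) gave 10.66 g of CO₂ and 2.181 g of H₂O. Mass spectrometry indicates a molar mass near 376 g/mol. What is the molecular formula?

C24H24O4

mol C = 10.66 g CO₂ ÷ 44.009 g/mol = 0.24222 mol
mol H = 2 × 2.181 g H₂O ÷ 18.015 g/mol = 0.24213 mol
mass O = 3.798 − (2.9093 + 0.24407) = 0.64459 g → mol O = 0.64459 ÷ 15.999 = 0.040289 mol
Divide by the smallest (0.040289 mol): C 6.012, H 6.010, O 1.000
Empirical formula: C6H6O
Empirical-formula mass = 94.11 g/mol; 376 ÷ 94.11 ≈ 4, so the molecular formula is C24H24O4.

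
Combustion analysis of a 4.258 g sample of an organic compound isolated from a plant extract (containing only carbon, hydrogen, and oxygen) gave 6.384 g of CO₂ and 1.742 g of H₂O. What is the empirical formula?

C3H4O3

mol C = 6.384 g CO₂ ÷ 44.009 g/mol = 0.14506 mol
mol H = 2 × 1.742 g H₂O ÷ 18.015 g/mol = 0.19339 mol
mass O = 4.258 − (1.7423 + 0.19494) = 2.3207 g → mol O = 2.3207 ÷ 15.999 = 0.14505 mol
Divide by the smallest (0.14505 mol): C 1.000, H 1.333, O 1.000
Multiplying each by 3 gives whole numbers: C 3.00, H 4.00, O 3.00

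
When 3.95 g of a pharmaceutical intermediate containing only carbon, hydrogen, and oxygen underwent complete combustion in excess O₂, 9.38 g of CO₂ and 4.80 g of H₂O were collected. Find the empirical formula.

mol C = 9.38 g CO₂ ÷ 44.009 g/mol = 0.2131 mol
mol H = 2 × 4.80 g H₂O ÷ 18.015 g/mol = 0.5329 mol
mass O = 3.95 − (2.560 + 0.5372) = 0.8528 g → mol O = 0.8528 ÷ 15.999 = 0.05331 mol
Divide by the smallest (0.05331 mol): C 3.998, H 9.997, O 1.000

C4H10O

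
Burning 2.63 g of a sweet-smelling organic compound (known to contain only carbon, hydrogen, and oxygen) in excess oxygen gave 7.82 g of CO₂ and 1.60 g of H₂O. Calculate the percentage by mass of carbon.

mol C = 7.82 g CO₂ ÷ 44.009 g/mol = 0.1777 mol
mol H = 2 × 1.60 g H₂O ÷ 18.015 g/mol = 0.1776 mol
mass O = 2.63 − (2.134 + 0.1791) = 0.3167 g → mol O = 0.3167 ÷ 15.999 = 0.01980 mol
mass % C = 2.134 g ÷ 2.63 g × 100%

81.2%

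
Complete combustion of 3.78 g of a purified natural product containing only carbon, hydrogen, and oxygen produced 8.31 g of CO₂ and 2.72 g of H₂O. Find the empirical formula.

mol C = 8.31 g CO₂ ÷ 44.009 g/mol = 0.1888 mol
mol H = 2 × 2.72 g H₂O ÷ 18.015 g/mol = 0.3020 mol
mass O = 3.78 − (2.268 + 0.3044) = 1.208 g → mol O = 1.208 ÷ 15.999 = 0.07548 mol
Divide by the smallest (0.07548 mol): C 2.502, H 4.001, O 1.000
Multiplying each by 2 gives whole numbers: C 5.00, H 8.00, O 2.00

C5H8O2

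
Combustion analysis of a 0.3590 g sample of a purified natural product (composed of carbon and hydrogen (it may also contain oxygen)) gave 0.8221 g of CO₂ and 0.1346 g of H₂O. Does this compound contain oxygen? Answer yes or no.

yes

mol C = 0.8221 g CO₂ ÷ 44.009 g/mol = 0.018680 mol
mol H = 2 × 0.1346 g H₂O ÷ 18.015 g/mol = 0.014943 mol
C and H account for only 0.23943 g of the 0.3590 g sample; the remaining 0.11957 g must be oxygen.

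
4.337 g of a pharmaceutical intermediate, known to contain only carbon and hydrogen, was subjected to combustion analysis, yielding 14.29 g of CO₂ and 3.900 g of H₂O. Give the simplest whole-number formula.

mol C = 14.29 g CO₂ ÷ 44.009 g/mol = 0.32471 mol
mol H = 2 × 3.900 g H₂O ÷ 18.015 g/mol = 0.43297 mol
Divide by the smallest (0.32471 mol): C 1.000, H 1.333
Multiplying each by 3 gives whole numbers: C 3.00, H 4.00

C3H4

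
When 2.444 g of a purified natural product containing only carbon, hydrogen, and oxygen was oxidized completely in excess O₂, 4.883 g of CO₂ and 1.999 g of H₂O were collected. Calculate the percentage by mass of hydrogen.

9.15%

mol C = 4.883 g CO₂ ÷ 44.009 g/mol = 0.11095 mol
mol H = 2 × 1.999 g H₂O ÷ 18.015 g/mol = 0.22193 mol
mass O = 2.444 − (1.3327 + 0.22370) = 0.88762 g → mol O = 0.88762 ÷ 15.999 = 0.055480 mol
mass % H = 0.22370 g ÷ 2.444 g × 100%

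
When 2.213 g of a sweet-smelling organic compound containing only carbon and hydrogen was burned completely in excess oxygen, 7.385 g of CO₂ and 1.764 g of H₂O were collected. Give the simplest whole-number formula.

mol C = 7.385 g CO₂ ÷ 44.009 g/mol = 0.16781 mol
mol H = 2 × 1.764 g H₂O ÷ 18.015 g/mol = 0.19584 mol
Divide by the smallest (0.16781 mol): C 1.000, H 1.167
Multiplying each by 6 gives whole numbers: C 6.00, H 7.00

C6H7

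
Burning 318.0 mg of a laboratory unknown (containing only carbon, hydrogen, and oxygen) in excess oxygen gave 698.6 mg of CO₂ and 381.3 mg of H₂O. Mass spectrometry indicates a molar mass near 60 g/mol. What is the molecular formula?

C3H8O

mol C = 0.6986 g CO₂ ÷ 44.009 g/mol = 0.015874 mol
mol H = 2 × 0.3813 g H₂O ÷ 18.015 g/mol = 0.042331 mol
mass O = 0.3180 − (0.19066 + 0.042670) = 0.084667 g → mol O = 0.084667 ÷ 15.999 = 0.0052920 mol
Divide by the smallest (0.0052920 mol): C 3.000, H 7.999, O 1.000
Empirical formula: C3H8O
Empirical-formula mass = 60.10 g/mol; 60 ÷ 60.10 ≈ 1, so the molecular formula is C3H8O.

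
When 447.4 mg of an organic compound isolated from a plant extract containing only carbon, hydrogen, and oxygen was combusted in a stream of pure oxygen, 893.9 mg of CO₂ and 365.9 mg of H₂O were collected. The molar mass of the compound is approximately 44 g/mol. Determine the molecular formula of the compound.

mol C = 0.8939 g CO₂ ÷ 44.009 g/mol = 0.020312 mol
mol H = 2 × 0.3659 g H₂O ÷ 18.015 g/mol = 0.040622 mol
mass O = 0.4474 − (0.24396 + 0.040947) = 0.16249 g → mol O = 0.16249 ÷ 15.999 = 0.010156 mol
Divide by the smallest (0.010156 mol): C 2.000, H 4.000, O 1.000
Empirical formula: C2H4O
Empirical-formula mass = 44.05 g/mol; 44 ÷ 44.05 ≈ 1, so the molecular formula is C2H4O.

C2H4O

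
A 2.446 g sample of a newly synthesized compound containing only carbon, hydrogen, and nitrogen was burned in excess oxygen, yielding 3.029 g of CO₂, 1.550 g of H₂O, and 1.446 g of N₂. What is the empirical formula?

C2H5N3

mol C = 3.029 g CO₂ ÷ 44.009 g/mol = 0.068827 mol
mol H = 2 × 1.550 g H₂O ÷ 18.015 g/mol = 0.17208 mol
mol N = 2 × 1.446 g N₂ ÷ 28.014 g/mol = 0.10323 mol
Divide by the smallest (0.068827 mol): C 1.000, H 2.500, N 1.500
Multiplying each by 2 gives whole numbers: C 2.00, H 5.00, N 3.00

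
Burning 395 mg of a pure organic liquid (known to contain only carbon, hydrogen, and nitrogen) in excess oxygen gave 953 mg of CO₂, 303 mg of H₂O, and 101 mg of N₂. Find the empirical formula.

C9H14N3

mol C = 0.953 g CO₂ ÷ 44.009 g/mol = 0.02165 mol
mol H = 2 × 0.303 g H₂O ÷ 18.015 g/mol = 0.03364 mol
mol N = 2 × 0.101 g N₂ ÷ 28.014 g/mol = 0.007211 mol
Divide by the smallest (0.007211 mol): C 3.003, H 4.665, N 1.000
Multiplying each by 3 gives whole numbers: C 9.01, H 14.00, N 3.00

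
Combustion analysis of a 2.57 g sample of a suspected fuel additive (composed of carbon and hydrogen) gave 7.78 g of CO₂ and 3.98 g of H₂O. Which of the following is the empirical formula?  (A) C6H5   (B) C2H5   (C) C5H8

(B) C2H5

mol C = 7.78 g CO₂ ÷ 44.009 g/mol = 0.1768 mol
mol H = 2 × 3.98 g H₂O ÷ 18.015 g/mol = 0.4419 mol
Divide by the smallest (0.1768 mol): C 1.000, H 2.499
Multiplying each by 2 gives whole numbers: C 2.00, H 5.00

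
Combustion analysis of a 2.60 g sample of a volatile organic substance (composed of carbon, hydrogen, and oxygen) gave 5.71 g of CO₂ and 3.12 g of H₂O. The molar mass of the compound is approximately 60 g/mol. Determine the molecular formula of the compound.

C3H8O

mol C = 5.71 g CO₂ ÷ 44.009 g/mol = 0.1297 mol
mol H = 2 × 3.12 g H₂O ÷ 18.015 g/mol = 0.3464 mol
mass O = 2.60 − (1.558 + 0.3491) = 0.6925 g → mol O = 0.6925 ÷ 15.999 = 0.04328 mol
Divide by the smallest (0.04328 mol): C 2.998, H 8.003, O 1.000
Empirical formula: C3H8O
Empirical-formula mass = 60.10 g/mol; 60 ÷ 60.10 ≈ 1, so the molecular formula is C3H8O.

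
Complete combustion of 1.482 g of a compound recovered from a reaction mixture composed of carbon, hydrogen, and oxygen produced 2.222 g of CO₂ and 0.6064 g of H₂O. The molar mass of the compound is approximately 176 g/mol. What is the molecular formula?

C6H8O6

mol C = 2.222 g CO₂ ÷ 44.009 g/mol = 0.050490 mol
mol H = 2 × 0.6064 g H₂O ÷ 18.015 g/mol = 0.067322 mol
mass O = 1.482 − (0.60643 + 0.067860) = 0.80771 g → mol O = 0.80771 ÷ 15.999 = 0.050485 mol
Divide by the smallest (0.050485 mol): C 1.000, H 1.334, O 1.000
Multiplying each by 3 gives whole numbers: C 3.00, H 4.00, O 3.00
Empirical formula: C3H4O3
Empirical-formula mass = 88.06 g/mol; 176 ÷ 88.06 ≈ 2, so the molecular formula is C6H8O6.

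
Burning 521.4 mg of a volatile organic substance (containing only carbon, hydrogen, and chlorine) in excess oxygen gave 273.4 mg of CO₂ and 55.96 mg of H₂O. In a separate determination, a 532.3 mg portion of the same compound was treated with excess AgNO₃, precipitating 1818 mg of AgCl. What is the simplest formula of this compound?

mol C = 0.2734 g CO₂ ÷ 44.009 g/mol = 0.0062124 mol
mol H = 2 × 0.05596 g H₂O ÷ 18.015 g/mol = 0.0062126 mol
From the AgCl data: mol Cl per gram of compound = (1.818 ÷ 143.318) ÷ 0.5323 = 0.023831 mol/g, so in the 0.5214 g combustion sample mol Cl = 0.012425 mol
Divide by the smallest (0.0062124 mol): C 1.000, H 1.000, Cl 2.000

CHCl2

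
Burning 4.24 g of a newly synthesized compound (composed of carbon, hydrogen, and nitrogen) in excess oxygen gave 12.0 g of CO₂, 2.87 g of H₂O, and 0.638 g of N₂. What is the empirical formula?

C6H7N

mol C = 12.0 g CO₂ ÷ 44.009 g/mol = 0.2727 mol
mol H = 2 × 2.87 g H₂O ÷ 18.015 g/mol = 0.3186 mol
mol N = 2 × 0.638 g N₂ ÷ 28.014 g/mol = 0.04555 mol
Divide by the smallest (0.04555 mol): C 5.986, H 6.995, N 1.000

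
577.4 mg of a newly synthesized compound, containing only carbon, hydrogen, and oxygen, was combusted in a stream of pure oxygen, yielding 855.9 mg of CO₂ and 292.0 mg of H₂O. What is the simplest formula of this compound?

mol C = 0.8559 g CO₂ ÷ 44.009 g/mol = 0.019448 mol
mol H = 2 × 0.2920 g H₂O ÷ 18.015 g/mol = 0.032417 mol
mass O = 0.5774 − (0.23359 + 0.032677) = 0.31113 g → mol O = 0.31113 ÷ 15.999 = 0.019447 mol
Divide by the smallest (0.019447 mol): C 1.000, H 1.667, O 1.000
Multiplying each by 3 gives whole numbers: C 3.00, H 5.00, O 3.00

C3H5O3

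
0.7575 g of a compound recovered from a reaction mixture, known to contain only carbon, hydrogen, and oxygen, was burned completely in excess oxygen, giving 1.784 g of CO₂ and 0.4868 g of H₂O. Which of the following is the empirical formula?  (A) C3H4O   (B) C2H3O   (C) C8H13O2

(A) C3H4O

mol C = 1.784 g CO₂ ÷ 44.009 g/mol = 0.040537 mol
mol H = 2 × 0.4868 g H₂O ÷ 18.015 g/mol = 0.054044 mol
mass O = 0.7575 − (0.48689 + 0.054476) = 0.21613 g → mol O = 0.21613 ÷ 15.999 = 0.013509 mol
Divide by the smallest (0.013509 mol): C 3.001, H 4.001, O 1.000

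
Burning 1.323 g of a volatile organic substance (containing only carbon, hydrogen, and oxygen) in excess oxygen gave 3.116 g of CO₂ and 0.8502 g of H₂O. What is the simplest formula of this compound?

C3H4O

mol C = 3.116 g CO₂ ÷ 44.009 g/mol = 0.070804 mol
mol H = 2 × 0.8502 g H₂O ÷ 18.015 g/mol = 0.094388 mol
mass O = 1.323 − (0.85042 + 0.095143) = 0.37743 g → mol O = 0.37743 ÷ 15.999 = 0.023591 mol
Divide by the smallest (0.023591 mol): C 3.001, H 4.001, O 1.000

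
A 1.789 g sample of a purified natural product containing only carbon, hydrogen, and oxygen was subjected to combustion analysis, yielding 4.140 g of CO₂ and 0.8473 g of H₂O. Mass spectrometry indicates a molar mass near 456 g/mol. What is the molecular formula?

C24H24O9

mol C = 4.140 g CO₂ ÷ 44.009 g/mol = 0.094072 mol
mol H = 2 × 0.8473 g H₂O ÷ 18.015 g/mol = 0.094066 mol
mass O = 1.789 − (1.1299 + 0.094819) = 0.56429 g → mol O = 0.56429 ÷ 15.999 = 0.035270 mol
Divide by the smallest (0.035270 mol): C 2.667, H 2.667, O 1.000
Multiplying each by 3 gives whole numbers: C 8.00, H 8.00, O 3.00
Empirical formula: C8H8O3
Empirical-formula mass = 152.15 g/mol; 456 ÷ 152.15 ≈ 3, so the molecular formula is C24H24O9.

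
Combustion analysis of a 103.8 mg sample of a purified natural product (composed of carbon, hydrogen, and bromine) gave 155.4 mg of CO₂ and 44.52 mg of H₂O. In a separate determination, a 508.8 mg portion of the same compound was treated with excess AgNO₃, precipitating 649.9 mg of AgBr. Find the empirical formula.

C5H7Br

mol C = 0.1554 g CO₂ ÷ 44.009 g/mol = 0.0035311 mol
mol H = 2 × 0.04452 g H₂O ÷ 18.015 g/mol = 0.0049425 mol
From the AgBr data: mol Br per gram of compound = (0.6499 ÷ 187.772) ÷ 0.5088 = 0.0068025 mol/g, so in the 0.1038 g combustion sample mol Br = 0.00070610 mol
Divide by the smallest (0.00070610 mol): C 5.001, H 7.000, Br 1.000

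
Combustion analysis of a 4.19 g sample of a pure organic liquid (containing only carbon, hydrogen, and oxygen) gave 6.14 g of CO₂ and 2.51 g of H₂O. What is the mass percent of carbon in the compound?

mol C = 6.14 g CO₂ ÷ 44.009 g/mol = 0.1395 mol
mol H = 2 × 2.51 g H₂O ÷ 18.015 g/mol = 0.2787 mol
mass O = 4.19 − (1.676 + 0.2809) = 2.233 g → mol O = 2.233 ÷ 15.999 = 0.1396 mol
mass % C = 1.676 g ÷ 4.19 g × 100%

40.0%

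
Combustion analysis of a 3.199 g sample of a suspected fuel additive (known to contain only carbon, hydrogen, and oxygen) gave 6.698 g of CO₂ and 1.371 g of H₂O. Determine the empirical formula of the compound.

C2H2O

mol C = 6.698 g CO₂ ÷ 44.009 g/mol = 0.15220 mol
mol H = 2 × 1.371 g H₂O ÷ 18.015 g/mol = 0.15221 mol
mass O = 3.199 − (1.8280 + 0.15342) = 1.2175 g → mol O = 1.2175 ÷ 15.999 = 0.076102 mol
Divide by the smallest (0.076102 mol): C 2.000, H 2.000, O 1.000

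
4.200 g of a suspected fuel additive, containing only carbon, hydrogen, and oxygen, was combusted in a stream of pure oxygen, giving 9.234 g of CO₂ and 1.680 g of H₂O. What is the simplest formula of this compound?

C9H8O4

mol C = 9.234 g CO₂ ÷ 44.009 g/mol = 0.20982 mol
mol H = 2 × 1.680 g H₂O ÷ 18.015 g/mol = 0.18651 mol
mass O = 4.200 − (2.5202 + 0.18800) = 1.4918 g → mol O = 1.4918 ÷ 15.999 = 0.093246 mol
Divide by the smallest (0.093246 mol): C 2.250, H 2.000, O 1.000
Multiplying each by 4 gives whole numbers: C 9.00, H 8.00, O 4.00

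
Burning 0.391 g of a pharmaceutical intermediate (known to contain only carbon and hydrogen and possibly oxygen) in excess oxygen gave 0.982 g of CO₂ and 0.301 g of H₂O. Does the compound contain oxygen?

mol C = 0.982 g CO₂ ÷ 44.009 g/mol = 0.02231 mol
mol H = 2 × 0.301 g H₂O ÷ 18.015 g/mol = 0.03342 mol
C and H account for only 0.3017 g of the 0.391 g sample; the remaining 0.08931 g must be oxygen.

yes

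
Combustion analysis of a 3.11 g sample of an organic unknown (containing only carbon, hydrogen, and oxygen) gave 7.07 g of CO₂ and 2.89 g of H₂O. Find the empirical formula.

mol C = 7.07 g CO₂ ÷ 44.009 g/mol = 0.1606 mol
mol H = 2 × 2.89 g H₂O ÷ 18.015 g/mol = 0.3208 mol
mass O = 3.11 − (1.930 + 0.3234) = 0.8570 g → mol O = 0.8570 ÷ 15.999 = 0.05357 mol
Divide by the smallest (0.05357 mol): C 2.999, H 5.989, O 1.000

C3H6O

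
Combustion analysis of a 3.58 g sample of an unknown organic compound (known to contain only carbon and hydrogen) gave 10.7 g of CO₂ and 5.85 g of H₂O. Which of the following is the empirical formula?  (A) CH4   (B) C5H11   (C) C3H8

(C) C3H8

mol C = 10.7 g CO₂ ÷ 44.009 g/mol = 0.2431 mol
mol H = 2 × 5.85 g H₂O ÷ 18.015 g/mol = 0.6495 mol
Divide by the smallest (0.2431 mol): C 1.000, H 2.671
Multiplying each by 3 gives whole numbers: C 3.00, H 8.01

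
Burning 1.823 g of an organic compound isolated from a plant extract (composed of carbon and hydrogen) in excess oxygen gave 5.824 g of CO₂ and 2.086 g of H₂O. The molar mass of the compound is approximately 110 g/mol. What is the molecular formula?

mol C = 5.824 g CO₂ ÷ 44.009 g/mol = 0.13234 mol
mol H = 2 × 2.086 g H₂O ÷ 18.015 g/mol = 0.23158 mol
Divide by the smallest (0.13234 mol): C 1.000, H 1.750
Multiplying each by 4 gives whole numbers: C 4.00, H 7.00
Empirical formula: C4H7
Empirical-formula mass = 55.10 g/mol; 110 ÷ 55.10 ≈ 2, so the molecular formula is C8H14.

C8H14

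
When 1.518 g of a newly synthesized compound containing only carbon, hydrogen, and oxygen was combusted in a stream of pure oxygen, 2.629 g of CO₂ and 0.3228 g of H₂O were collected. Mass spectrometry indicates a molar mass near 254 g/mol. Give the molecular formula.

mol C = 2.629 g CO₂ ÷ 44.009 g/mol = 0.059738 mol
mol H = 2 × 0.3228 g H₂O ÷ 18.015 g/mol = 0.035837 mol
mass O = 1.518 − (0.71751 + 0.036123) = 0.76437 g → mol O = 0.76437 ÷ 15.999 = 0.047776 mol
Divide by the smallest (0.035837 mol): C 1.667, H 1.000, O 1.333
Multiplying each by 3 gives whole numbers: C 5.00, H 3.00, O 4.00
Empirical formula: C5H3O4
Empirical-formula mass = 127.07 g/mol; 254 ÷ 127.07 ≈ 2, so the molecular formula is C10H6O8.

C10H6O8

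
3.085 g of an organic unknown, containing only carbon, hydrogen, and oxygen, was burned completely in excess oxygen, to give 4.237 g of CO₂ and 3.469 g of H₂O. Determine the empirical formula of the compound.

mol C = 4.237 g CO₂ ÷ 44.009 g/mol = 0.096276 mol
mol H = 2 × 3.469 g H₂O ÷ 18.015 g/mol = 0.38512 mol
mass O = 3.085 − (1.1564 + 0.38820) = 1.5404 g → mol O = 1.5404 ÷ 15.999 = 0.096283 mol
Divide by the smallest (0.096276 mol): C 1.000, H 4.000, O 1.000

CH4O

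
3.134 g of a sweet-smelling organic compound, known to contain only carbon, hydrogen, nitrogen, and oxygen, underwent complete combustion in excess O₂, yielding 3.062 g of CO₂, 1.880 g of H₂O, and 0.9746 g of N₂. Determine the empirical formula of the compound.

CH3NO

mol C = 3.062 g CO₂ ÷ 44.009 g/mol = 0.069577 mol
mol H = 2 × 1.880 g H₂O ÷ 18.015 g/mol = 0.20871 mol
mol N = 2 × 0.9746 g N₂ ÷ 28.014 g/mol = 0.069579 mol
mass O = 3.134 − (0.83569 + 0.21038 + 0.97460) = 1.1133 g → mol O = 1.1133 ÷ 15.999 = 0.069587 mol
Divide by the smallest (0.069577 mol): C 1.000, H 3.000, N 1.000, O 1.000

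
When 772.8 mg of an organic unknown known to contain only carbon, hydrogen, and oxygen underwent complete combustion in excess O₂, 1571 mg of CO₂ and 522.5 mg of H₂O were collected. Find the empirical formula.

C8H13O4

mol C = 1.571 g CO₂ ÷ 44.009 g/mol = 0.035697 mol
mol H = 2 × 0.5225 g H₂O ÷ 18.015 g/mol = 0.058007 mol
mass O = 0.7728 − (0.42876 + 0.058471) = 0.28557 g → mol O = 0.28557 ÷ 15.999 = 0.017849 mol
Divide by the smallest (0.017849 mol): C 2.000, H 3.250, O 1.000
Multiplying each by 4 gives whole numbers: C 8.00, H 13.00, O 4.00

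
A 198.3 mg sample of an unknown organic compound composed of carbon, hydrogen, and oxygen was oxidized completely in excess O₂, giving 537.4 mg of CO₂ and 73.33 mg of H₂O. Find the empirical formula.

mol C = 0.5374 g CO₂ ÷ 44.009 g/mol = 0.012211 mol
mol H = 2 × 0.07333 g H₂O ÷ 18.015 g/mol = 0.0081410 mol
mass O = 0.1983 − (0.14667 + 0.0082061) = 0.043426 g → mol O = 0.043426 ÷ 15.999 = 0.0027143 mol
Divide by the smallest (0.0027143 mol): C 4.499, H 2.999, O 1.000
Multiplying each by 2 gives whole numbers: C 9.00, H 6.00, O 2.00

C9H6O2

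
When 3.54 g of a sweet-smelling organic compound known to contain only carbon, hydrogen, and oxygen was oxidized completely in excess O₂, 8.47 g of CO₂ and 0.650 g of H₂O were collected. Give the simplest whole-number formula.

mol C = 8.47 g CO₂ ÷ 44.009 g/mol = 0.1925 mol
mol H = 2 × 0.650 g H₂O ÷ 18.015 g/mol = 0.07216 mol
mass O = 3.54 − (2.312 + 0.07274) = 1.156 g → mol O = 1.156 ÷ 15.999 = 0.07223 mol
Divide by the smallest (0.07216 mol): C 2.667, H 1.000, O 1.001
Multiplying each by 3 gives whole numbers: C 8.00, H 3.00, O 3.00

C8H3O3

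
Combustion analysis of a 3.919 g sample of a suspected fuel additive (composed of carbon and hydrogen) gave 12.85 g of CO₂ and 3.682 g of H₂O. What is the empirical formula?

mol C = 12.85 g CO₂ ÷ 44.009 g/mol = 0.29199 mol
mol H = 2 × 3.682 g H₂O ÷ 18.015 g/mol = 0.40877 mol
Divide by the smallest (0.29199 mol): C 1.000, H 1.400
Multiplying each by 5 gives whole numbers: C 5.00, H 7.00

C5H7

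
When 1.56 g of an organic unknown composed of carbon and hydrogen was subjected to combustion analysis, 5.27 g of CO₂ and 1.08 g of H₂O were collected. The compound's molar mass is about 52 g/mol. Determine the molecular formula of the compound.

C4H4

mol C = 5.27 g CO₂ ÷ 44.009 g/mol = 0.1197 mol
mol H = 2 × 1.08 g H₂O ÷ 18.015 g/mol = 0.1199 mol
Divide by the smallest (0.1197 mol): C 1.000, H 1.001
Empirical formula: CH
Empirical-formula mass = 13.02 g/mol; 52 ÷ 13.02 ≈ 4, so the molecular formula is C4H4.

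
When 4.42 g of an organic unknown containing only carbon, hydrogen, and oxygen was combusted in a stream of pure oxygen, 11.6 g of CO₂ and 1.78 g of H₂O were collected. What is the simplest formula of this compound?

mol C = 11.6 g CO₂ ÷ 44.009 g/mol = 0.2636 mol
mol H = 2 × 1.78 g H₂O ÷ 18.015 g/mol = 0.1976 mol
mass O = 4.42 − (3.166 + 0.1992) = 1.055 g → mol O = 1.055 ÷ 15.999 = 0.06594 mol
Divide by the smallest (0.06594 mol): C 3.998, H 2.997, O 1.000

C4H3O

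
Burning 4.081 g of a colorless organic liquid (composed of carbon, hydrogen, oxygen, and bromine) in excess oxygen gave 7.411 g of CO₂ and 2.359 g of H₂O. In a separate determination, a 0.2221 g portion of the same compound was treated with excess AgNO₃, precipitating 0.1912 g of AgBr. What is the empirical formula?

mol C = 7.411 g CO₂ ÷ 44.009 g/mol = 0.16840 mol
mol H = 2 × 2.359 g H₂O ÷ 18.015 g/mol = 0.26189 mol
From the AgBr data: mol Br per gram of compound = (0.1912 ÷ 187.772) ÷ 0.2221 = 0.0045847 mol/g, so in the 4.081 g combustion sample mol Br = 0.018710 mol
mass O = 4.081 − (2.0226 + 0.26399 + 1.4950) = 0.29938 g → mol O = 0.29938 ÷ 15.999 = 0.018713 mol
Divide by the smallest (0.018710 mol): C 9.000, H 13.997, Br 1.000, O 1.000

C9H14BrO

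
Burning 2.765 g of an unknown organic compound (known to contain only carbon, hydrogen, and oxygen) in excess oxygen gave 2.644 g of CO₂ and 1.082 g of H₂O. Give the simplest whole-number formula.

mol C = 2.644 g CO₂ ÷ 44.009 g/mol = 0.060079 mol
mol H = 2 × 1.082 g H₂O ÷ 18.015 g/mol = 0.12012 mol
mass O = 2.765 − (0.72160 + 0.12108) = 1.9223 g → mol O = 1.9223 ÷ 15.999 = 0.12015 mol
Divide by the smallest (0.060079 mol): C 1.000, H 1.999, O 2.000

CH2O2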